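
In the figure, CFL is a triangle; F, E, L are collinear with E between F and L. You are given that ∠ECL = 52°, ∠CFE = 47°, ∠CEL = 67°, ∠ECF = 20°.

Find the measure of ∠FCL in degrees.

∠FCL = 72°

1. ∠CLE = 61°  [△CEL]
2. ∠CFL = 47°  [E on ray FL]
3. ∠CLF = 61°  [E on ray LF]
4. ∠FCL = 72°  [△CFL]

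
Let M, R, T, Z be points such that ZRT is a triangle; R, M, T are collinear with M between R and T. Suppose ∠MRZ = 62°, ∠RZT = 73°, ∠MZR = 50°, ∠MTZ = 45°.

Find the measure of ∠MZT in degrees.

∠MZT = 23°

1. ∠RMZ = 68°  [△ZRM]
2. ∠TMZ = 112°  [linear pair at M on RT]
3. ∠MZT = 23°  [△ZMT]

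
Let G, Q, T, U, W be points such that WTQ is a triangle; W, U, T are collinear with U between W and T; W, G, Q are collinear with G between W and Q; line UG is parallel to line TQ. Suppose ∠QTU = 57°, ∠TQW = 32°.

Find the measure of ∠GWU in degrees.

1. ∠QTW = 57°  [U on ray TW]
2. ∠QWT = 91°  [△WTQ]
3. ∠GWU = 91°  [U on WT, G on WQ]

∠GWU = 91°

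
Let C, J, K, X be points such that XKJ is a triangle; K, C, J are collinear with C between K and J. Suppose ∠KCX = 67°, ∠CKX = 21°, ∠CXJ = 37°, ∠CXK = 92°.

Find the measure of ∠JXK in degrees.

1. ∠JCX = 113°  [linear pair at C on KJ]
2. ∠JKX = 21°  [C on ray KJ]
3. ∠CJX = 30°  [△XCJ]
4. ∠KJX = 30°  [C on ray JK]
5. ∠JXK = 129°  [△XKJ]

∠JXK = 129°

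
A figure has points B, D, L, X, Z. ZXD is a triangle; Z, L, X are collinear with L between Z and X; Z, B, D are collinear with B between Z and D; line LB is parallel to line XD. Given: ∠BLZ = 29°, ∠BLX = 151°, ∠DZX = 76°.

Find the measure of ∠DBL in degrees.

1. ∠DXZ = 29°  [LB∥XD, corresponding at L]
2. ∠XDZ = 75°  [△ZXD]
3. ∠LBZ = 75°  [LB∥XD, corresponding at B]
4. ∠DBL = 105°  [linear pair at B on ZD]

∠DBL = 105°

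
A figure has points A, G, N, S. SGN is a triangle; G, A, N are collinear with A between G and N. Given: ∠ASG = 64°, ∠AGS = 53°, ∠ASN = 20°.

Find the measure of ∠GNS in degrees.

∠GNS = 43°

1. ∠GAS = 63°  [△SGA]
2. ∠NAS = 117°  [linear pair at A on GN]
3. ∠ANS = 43°  [△SAN]
4. ∠GNS = 43°  [A on ray NG]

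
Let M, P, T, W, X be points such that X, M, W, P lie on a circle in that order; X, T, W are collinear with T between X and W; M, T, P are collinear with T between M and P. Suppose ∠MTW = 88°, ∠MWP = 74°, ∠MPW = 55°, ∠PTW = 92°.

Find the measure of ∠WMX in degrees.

1. ∠PMW = 51°  [△MWP]
2. ∠MXW = 55°  [same arc MW]
3. ∠MWX = 41°  [△MTW]
4. ∠WMX = 84°  [△XMW]

∠WMX = 84°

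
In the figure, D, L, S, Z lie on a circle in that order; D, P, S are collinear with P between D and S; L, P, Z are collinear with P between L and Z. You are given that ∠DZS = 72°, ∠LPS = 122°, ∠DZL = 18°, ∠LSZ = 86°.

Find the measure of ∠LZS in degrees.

1. ∠DLS = 108°  [cyclic DLSZ, opposite ∠L+∠Z]
2. ∠DSL = 18°  [same arc DL]
3. ∠LDS = 54°  [△DLS]
4. ∠LZS = 54°  [same arc LS]

∠LZS = 54°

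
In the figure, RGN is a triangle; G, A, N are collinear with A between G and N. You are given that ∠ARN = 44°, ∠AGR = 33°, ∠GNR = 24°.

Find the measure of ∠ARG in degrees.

∠ARG = 79°

1. ∠ANR = 24°  [A on ray NG]
2. ∠NAR = 112°  [△RAN]
3. ∠GAR = 68°  [linear pair at A on GN]
4. ∠ARG = 79°  [△RGA]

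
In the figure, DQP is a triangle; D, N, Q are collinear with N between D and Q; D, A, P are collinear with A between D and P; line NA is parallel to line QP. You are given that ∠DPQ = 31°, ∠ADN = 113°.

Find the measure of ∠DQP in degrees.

1. ∠DAN = 31°  [NA∥QP, corresponding at A]
2. ∠AND = 36°  [△DNA]
3. ∠DQP = 36°  [NA∥QP, corresponding at N]

∠DQP = 36°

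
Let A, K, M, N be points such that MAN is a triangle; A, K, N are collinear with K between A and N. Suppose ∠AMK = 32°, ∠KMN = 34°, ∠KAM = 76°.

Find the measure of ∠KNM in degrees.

∠KNM = 38°

1. ∠AKM = 72°  [△MAK]
2. ∠MKN = 108°  [linear pair at K on AN]
3. ∠KNM = 38°  [△MKN]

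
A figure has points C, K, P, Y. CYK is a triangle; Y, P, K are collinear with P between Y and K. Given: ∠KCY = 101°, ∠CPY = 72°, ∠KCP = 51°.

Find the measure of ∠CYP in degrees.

1. ∠CPK = 108°  [linear pair at P on YK]
2. ∠CKP = 21°  [△CPK]
3. ∠CKY = 21°  [P on ray KY]
4. ∠CYK = 58°  [△CYK]
5. ∠CYP = 58°  [P on ray YK]

∠CYP = 58°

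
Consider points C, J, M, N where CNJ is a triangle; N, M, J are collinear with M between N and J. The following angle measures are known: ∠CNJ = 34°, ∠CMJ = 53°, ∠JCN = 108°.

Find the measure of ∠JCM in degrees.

1. ∠CJN = 38°  [△CNJ]
2. ∠CJM = 38°  [M on ray JN]
3. ∠JCM = 89°  [△CMJ]

∠JCM = 89°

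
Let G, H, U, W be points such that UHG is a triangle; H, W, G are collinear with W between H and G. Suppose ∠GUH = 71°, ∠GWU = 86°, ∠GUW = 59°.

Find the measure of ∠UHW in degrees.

1. ∠UGW = 35°  [△UWG]
2. ∠HGU = 35°  [W on ray GH]
3. ∠GHU = 74°  [△UHG]
4. ∠UHW = 74°  [W on ray HG]

∠UHW = 74°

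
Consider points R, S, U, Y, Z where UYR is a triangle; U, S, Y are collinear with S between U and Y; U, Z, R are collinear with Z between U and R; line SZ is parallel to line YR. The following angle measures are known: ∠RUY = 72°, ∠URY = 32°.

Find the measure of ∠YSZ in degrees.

∠YSZ = 104°

1. ∠RYU = 76°  [△UYR]
2. ∠USZ = 76°  [SZ∥YR, corresponding at S]
3. ∠YSZ = 104°  [linear pair at S on UY]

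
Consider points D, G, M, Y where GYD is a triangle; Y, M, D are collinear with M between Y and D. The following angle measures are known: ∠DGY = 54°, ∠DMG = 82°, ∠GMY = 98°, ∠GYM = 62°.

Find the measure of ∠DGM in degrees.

1. ∠DYG = 62°  [M on ray YD]
2. ∠GDY = 64°  [△GYD]
3. ∠GDM = 64°  [M on ray DY]
4. ∠DGM = 34°  [△GMD]

∠DGM = 34°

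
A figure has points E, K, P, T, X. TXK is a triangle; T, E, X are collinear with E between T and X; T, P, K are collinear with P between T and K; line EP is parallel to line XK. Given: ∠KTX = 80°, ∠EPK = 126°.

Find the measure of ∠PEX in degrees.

1. ∠ETP = 80°  [E on TX, P on TK]
2. ∠EPT = 54°  [linear pair at P on TK]
3. ∠PET = 46°  [△TEP]
4. ∠PEX = 134°  [linear pair at E on TX]

∠PEX = 134°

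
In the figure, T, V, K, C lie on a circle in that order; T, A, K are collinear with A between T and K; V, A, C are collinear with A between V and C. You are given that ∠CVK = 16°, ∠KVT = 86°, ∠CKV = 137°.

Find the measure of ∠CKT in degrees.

∠CKT = 70°

1. ∠CTK = 16°  [same arc KC]
2. ∠KCT = 94°  [cyclic TVKC, opposite ∠V+∠C]
3. ∠CKT = 70°  [△TKC]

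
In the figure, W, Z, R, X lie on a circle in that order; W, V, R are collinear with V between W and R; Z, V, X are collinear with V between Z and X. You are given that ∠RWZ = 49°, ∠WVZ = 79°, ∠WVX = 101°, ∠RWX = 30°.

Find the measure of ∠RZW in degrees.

1. ∠RVZ = 101°  [linear pair at V on WR]
2. ∠RZX = 30°  [same arc RX]
3. ∠WRZ = 49°  [△ZVR]
4. ∠RZW = 82°  [△WZR]

∠RZW = 82°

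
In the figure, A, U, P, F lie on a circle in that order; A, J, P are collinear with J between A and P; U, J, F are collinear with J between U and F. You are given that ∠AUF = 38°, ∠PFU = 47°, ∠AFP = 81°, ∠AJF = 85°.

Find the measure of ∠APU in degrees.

1. ∠PAU = 47°  [same arc UP]
2. ∠AUP = 99°  [cyclic AUPF, opposite ∠U+∠F]
3. ∠APU = 34°  [△AUP]

∠APU = 34°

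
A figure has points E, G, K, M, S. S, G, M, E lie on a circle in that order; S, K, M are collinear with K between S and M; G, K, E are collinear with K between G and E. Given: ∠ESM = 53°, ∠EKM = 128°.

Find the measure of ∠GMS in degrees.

1. ∠EGM = 53°  [same arc ME]
2. ∠GKS = 128°  [vertical angles at K]
3. ∠GKM = 52°  [linear pair at K on SM]
4. ∠GMS = 75°  [△GKM]

∠GMS = 75°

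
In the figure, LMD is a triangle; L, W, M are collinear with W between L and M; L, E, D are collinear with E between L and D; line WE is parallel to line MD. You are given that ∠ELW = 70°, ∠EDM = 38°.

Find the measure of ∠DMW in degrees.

∠DMW = 72°

1. ∠DLM = 70°  [W on LM, E on LD]
2. ∠LDM = 38°  [E on ray DL]
3. ∠DML = 72°  [△LMD]
4. ∠DMW = 72°  [W on ray ML]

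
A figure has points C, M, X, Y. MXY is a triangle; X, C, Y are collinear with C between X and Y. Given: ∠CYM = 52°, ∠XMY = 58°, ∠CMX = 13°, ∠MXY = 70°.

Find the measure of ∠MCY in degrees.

1. ∠CXM = 70°  [C on ray XY]
2. ∠MCX = 97°  [△MXC]
3. ∠MCY = 83°  [linear pair at C on XY]

∠MCY = 83°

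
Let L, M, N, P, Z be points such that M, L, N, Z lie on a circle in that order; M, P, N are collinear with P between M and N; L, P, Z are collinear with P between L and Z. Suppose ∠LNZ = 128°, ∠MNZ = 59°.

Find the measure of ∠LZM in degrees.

1. ∠LMZ = 52°  [cyclic MLNZ, opposite ∠M+∠N]
2. ∠MLZ = 59°  [same arc MZ]
3. ∠LZM = 69°  [△MLZ]

∠LZM = 69°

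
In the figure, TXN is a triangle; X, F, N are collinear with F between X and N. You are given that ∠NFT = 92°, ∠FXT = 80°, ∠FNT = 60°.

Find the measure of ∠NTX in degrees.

1. ∠NXT = 80°  [F on ray XN]
2. ∠TNX = 60°  [F on ray NX]
3. ∠NTX = 40°  [△TXN]

∠NTX = 40°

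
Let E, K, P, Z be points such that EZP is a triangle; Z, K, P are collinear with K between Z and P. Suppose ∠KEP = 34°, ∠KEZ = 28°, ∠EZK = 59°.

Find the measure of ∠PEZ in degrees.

∠PEZ = 62°

1. ∠EKZ = 93°  [△EZK]
2. ∠EZP = 59°  [K on ray ZP]
3. ∠EKP = 87°  [linear pair at K on ZP]
4. ∠EPK = 59°  [△EKP]
5. ∠EPZ = 59°  [K on ray PZ]
6. ∠PEZ = 62°  [△EZP]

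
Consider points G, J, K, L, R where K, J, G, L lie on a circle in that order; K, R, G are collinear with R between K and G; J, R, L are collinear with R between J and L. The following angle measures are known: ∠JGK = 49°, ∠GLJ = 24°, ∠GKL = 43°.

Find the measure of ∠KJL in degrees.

∠KJL = 64°

1. ∠JLK = 49°  [same arc KJ]
2. ∠GJL = 43°  [same arc GL]
3. ∠JGL = 113°  [△JGL]
4. ∠JKL = 67°  [cyclic KJGL, opposite ∠K+∠G]
5. ∠KJL = 64°  [△KJL]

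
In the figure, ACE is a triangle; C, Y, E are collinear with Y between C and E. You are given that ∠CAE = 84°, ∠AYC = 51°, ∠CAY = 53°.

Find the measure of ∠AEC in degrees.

1. ∠ACY = 76°  [△ACY]
2. ∠ACE = 76°  [Y on ray CE]
3. ∠AEC = 20°  [△ACE]

∠AEC = 20°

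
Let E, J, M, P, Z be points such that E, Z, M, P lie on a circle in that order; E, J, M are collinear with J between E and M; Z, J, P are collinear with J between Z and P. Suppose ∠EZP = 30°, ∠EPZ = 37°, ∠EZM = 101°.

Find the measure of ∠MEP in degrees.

1. ∠EMP = 30°  [same arc EP]
2. ∠EPM = 79°  [cyclic EZMP, opposite ∠Z+∠P]
3. ∠MEP = 71°  [△EMP]

∠MEP = 71°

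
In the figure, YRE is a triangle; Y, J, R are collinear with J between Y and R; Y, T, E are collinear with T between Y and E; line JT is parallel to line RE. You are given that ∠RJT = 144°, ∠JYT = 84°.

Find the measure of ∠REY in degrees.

∠REY = 60°

1. ∠TJY = 36°  [linear pair at J on YR]
2. ∠JTY = 60°  [△YJT]
3. ∠REY = 60°  [JT∥RE, corresponding at T]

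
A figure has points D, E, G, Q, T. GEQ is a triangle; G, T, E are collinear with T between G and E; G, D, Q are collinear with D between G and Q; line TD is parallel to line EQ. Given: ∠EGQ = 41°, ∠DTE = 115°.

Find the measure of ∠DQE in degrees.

1. ∠DGT = 41°  [T on GE, D on GQ]
2. ∠DTG = 65°  [linear pair at T on GE]
3. ∠GDT = 74°  [△GTD]
4. ∠QDT = 106°  [linear pair at D on GQ]
5. ∠DQE = 74°  [TD∥EQ, co-interior at Q–D]

∠DQE = 74°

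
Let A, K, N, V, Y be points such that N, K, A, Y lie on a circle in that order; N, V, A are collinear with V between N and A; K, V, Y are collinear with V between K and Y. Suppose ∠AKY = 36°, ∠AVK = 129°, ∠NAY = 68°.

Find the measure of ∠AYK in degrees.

∠AYK = 61°

1. ∠NVY = 129°  [vertical angles at V]
2. ∠AVY = 51°  [linear pair at V on NA]
3. ∠AYK = 61°  [△AVY]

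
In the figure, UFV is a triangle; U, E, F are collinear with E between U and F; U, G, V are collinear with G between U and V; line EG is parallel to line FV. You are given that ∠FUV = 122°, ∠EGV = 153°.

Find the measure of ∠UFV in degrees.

1. ∠EUG = 122°  [E on UF, G on UV]
2. ∠EGU = 27°  [linear pair at G on UV]
3. ∠GEU = 31°  [△UEG]
4. ∠UFV = 31°  [EG∥FV, corresponding at E]

∠UFV = 31°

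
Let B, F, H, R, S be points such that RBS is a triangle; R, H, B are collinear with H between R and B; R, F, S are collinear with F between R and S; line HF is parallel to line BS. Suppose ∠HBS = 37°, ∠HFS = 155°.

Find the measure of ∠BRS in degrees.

∠BRS = 118°

1. ∠RBS = 37°  [H on ray BR]
2. ∠HFR = 25°  [linear pair at F on RS]
3. ∠FHR = 37°  [HF∥BS, corresponding at H]
4. ∠FRH = 118°  [△RHF]
5. ∠BRS = 118°  [H on RB, F on RS]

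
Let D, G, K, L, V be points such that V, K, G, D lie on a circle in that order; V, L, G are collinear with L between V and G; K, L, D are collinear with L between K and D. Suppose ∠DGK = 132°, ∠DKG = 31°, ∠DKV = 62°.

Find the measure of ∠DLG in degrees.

1. ∠GDK = 17°  [△KGD]
2. ∠DGV = 62°  [same arc VD]
3. ∠DLG = 101°  [△GLD]

∠DLG = 101°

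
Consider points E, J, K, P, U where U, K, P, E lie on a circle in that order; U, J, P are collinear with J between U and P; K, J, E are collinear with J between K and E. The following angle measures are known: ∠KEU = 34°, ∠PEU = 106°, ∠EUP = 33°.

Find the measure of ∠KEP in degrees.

1. ∠EJU = 113°  [△UJE]
2. ∠EPU = 41°  [△UPE]
3. ∠EJP = 67°  [linear pair at J on UP]
4. ∠KEP = 72°  [△PJE]

∠KEP = 72°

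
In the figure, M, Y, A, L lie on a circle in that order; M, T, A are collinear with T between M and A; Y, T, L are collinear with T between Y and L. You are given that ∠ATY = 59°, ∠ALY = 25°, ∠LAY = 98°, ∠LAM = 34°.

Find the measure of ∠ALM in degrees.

1. ∠AYL = 57°  [△YAL]
2. ∠AML = 57°  [same arc AL]
3. ∠ALM = 89°  [△MAL]

∠ALM = 89°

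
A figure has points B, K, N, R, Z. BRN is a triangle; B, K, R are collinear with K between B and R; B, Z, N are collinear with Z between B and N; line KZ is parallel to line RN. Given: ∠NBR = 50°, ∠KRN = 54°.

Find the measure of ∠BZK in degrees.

1. ∠BRN = 54°  [K on ray RB]
2. ∠BNR = 76°  [△BRN]
3. ∠BZK = 76°  [KZ∥RN, corresponding at Z]

∠BZK = 76°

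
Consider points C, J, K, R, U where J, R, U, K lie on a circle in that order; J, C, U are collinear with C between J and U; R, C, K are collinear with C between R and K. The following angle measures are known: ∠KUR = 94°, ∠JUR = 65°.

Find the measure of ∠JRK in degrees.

∠JRK = 29°

1. ∠KJR = 86°  [cyclic JRUK, opposite ∠J+∠U]
2. ∠JKR = 65°  [same arc JR]
3. ∠JRK = 29°  [△JRK]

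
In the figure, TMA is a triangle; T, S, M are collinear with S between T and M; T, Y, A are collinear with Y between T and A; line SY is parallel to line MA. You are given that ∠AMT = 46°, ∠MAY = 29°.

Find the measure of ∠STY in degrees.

∠STY = 105°

1. ∠MAT = 29°  [Y on ray AT]
2. ∠ATM = 105°  [△TMA]
3. ∠STY = 105°  [S on TM, Y on TA]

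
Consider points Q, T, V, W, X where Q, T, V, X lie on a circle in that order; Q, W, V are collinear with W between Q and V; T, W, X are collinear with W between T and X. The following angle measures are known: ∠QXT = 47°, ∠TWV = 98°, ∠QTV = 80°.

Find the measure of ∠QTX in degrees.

∠QTX = 45°

1. ∠QVT = 47°  [same arc QT]
2. ∠QWT = 82°  [linear pair at W on QV]
3. ∠TQV = 53°  [△QTV]
4. ∠QTX = 45°  [△QWT]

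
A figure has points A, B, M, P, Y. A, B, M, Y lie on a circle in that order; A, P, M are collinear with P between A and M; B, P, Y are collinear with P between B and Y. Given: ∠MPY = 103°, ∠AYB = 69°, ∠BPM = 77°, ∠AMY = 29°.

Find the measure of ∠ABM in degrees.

∠ABM = 63°

1. ∠APB = 103°  [vertical angles at P]
2. ∠AMB = 69°  [same arc AB]
3. ∠ABY = 29°  [same arc AY]
4. ∠BAM = 48°  [△APB]
5. ∠ABM = 63°  [△ABM]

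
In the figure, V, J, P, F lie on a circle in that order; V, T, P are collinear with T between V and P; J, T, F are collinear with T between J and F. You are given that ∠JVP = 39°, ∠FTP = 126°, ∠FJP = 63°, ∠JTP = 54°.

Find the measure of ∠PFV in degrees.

∠PFV = 102°

1. ∠JFP = 39°  [same arc JP]
2. ∠FPV = 15°  [△PTF]
3. ∠FVP = 63°  [same arc PF]
4. ∠PFV = 102°  [△VPF]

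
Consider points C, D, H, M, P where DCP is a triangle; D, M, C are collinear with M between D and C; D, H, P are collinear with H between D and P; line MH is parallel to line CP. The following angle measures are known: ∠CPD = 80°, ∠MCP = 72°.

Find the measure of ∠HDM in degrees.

1. ∠DCP = 72°  [M on ray CD]
2. ∠CDP = 28°  [△DCP]
3. ∠HDM = 28°  [M on DC, H on DP]

∠HDM = 28°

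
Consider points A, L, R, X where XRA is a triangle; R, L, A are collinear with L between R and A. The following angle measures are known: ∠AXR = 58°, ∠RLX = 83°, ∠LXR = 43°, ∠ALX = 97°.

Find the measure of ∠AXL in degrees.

∠AXL = 15°

1. ∠LRX = 54°  [△XRL]
2. ∠ARX = 54°  [L on ray RA]
3. ∠RAX = 68°  [△XRA]
4. ∠LAX = 68°  [L on ray AR]
5. ∠AXL = 15°  [△XLA]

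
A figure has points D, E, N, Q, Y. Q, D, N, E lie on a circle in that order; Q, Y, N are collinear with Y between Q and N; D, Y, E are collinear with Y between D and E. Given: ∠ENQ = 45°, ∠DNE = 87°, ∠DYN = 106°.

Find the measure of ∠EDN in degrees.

∠EDN = 32°

1. ∠EDQ = 45°  [same arc QE]
2. ∠DQE = 93°  [cyclic QDNE, opposite ∠Q+∠N]
3. ∠EYQ = 106°  [vertical angles at Y]
4. ∠DEQ = 42°  [△QDE]
5. ∠EQN = 32°  [△QYE]
6. ∠EDN = 32°  [same arc NE]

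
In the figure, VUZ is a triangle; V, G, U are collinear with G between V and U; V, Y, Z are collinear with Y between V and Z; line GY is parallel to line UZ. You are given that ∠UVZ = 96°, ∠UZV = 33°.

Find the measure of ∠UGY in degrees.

1. ∠VUZ = 51°  [△VUZ]
2. ∠VGY = 51°  [GY∥UZ, corresponding at G]
3. ∠UGY = 129°  [linear pair at G on VU]

∠UGY = 129°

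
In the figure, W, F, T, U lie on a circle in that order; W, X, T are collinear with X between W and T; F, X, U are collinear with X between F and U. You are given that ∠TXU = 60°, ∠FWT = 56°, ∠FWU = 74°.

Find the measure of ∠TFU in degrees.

∠TFU = 18°

1. ∠FUT = 56°  [same arc FT]
2. ∠FTU = 106°  [cyclic WFTU, opposite ∠W+∠T]
3. ∠TFU = 18°  [△FTU]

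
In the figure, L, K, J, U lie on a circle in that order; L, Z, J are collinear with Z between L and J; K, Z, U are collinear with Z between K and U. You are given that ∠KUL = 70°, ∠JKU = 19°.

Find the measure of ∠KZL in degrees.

∠KZL = 89°

1. ∠KJL = 70°  [same arc LK]
2. ∠JZK = 91°  [△KZJ]
3. ∠KZL = 89°  [linear pair at Z on LJ]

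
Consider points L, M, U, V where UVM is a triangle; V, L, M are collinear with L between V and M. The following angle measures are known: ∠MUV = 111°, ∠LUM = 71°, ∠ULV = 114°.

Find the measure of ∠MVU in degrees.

1. ∠MLU = 66°  [linear pair at L on VM]
2. ∠LMU = 43°  [△ULM]
3. ∠UMV = 43°  [L on ray MV]
4. ∠MVU = 26°  [△UVM]

∠MVU = 26°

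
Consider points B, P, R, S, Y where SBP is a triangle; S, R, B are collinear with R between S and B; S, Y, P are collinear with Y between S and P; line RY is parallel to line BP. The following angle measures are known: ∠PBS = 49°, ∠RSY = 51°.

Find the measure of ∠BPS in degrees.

∠BPS = 80°

1. ∠SRY = 49°  [RY∥BP, corresponding at R]
2. ∠RYS = 80°  [△SRY]
3. ∠BPS = 80°  [RY∥BP, corresponding at Y]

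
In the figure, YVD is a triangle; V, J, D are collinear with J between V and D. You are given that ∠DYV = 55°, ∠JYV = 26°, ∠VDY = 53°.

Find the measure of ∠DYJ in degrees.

1. ∠DVY = 72°  [△YVD]
2. ∠JDY = 53°  [J on ray DV]
3. ∠JVY = 72°  [J on ray VD]
4. ∠VJY = 82°  [△YVJ]
5. ∠DJY = 98°  [linear pair at J on VD]
6. ∠DYJ = 29°  [△YJD]

∠DYJ = 29°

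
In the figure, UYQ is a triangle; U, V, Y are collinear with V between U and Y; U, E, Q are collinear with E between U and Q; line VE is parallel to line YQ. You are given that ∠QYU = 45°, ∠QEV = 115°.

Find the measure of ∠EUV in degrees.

1. ∠EVU = 45°  [VE∥YQ, corresponding at V]
2. ∠UEV = 65°  [linear pair at E on UQ]
3. ∠EUV = 70°  [△UVE]

∠EUV = 70°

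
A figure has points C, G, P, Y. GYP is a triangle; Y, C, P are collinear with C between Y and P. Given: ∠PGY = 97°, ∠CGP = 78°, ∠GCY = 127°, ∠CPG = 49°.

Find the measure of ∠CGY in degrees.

∠CGY = 19°

1. ∠GPY = 49°  [C on ray PY]
2. ∠GYP = 34°  [△GYP]
3. ∠CYG = 34°  [C on ray YP]
4. ∠CGY = 19°  [△GYC]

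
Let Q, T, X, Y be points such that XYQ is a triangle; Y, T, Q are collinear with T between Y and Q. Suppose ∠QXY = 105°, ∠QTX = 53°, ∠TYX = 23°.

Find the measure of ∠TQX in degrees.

1. ∠QYX = 23°  [T on ray YQ]
2. ∠XQY = 52°  [△XYQ]
3. ∠TQX = 52°  [T on ray QY]

∠TQX = 52°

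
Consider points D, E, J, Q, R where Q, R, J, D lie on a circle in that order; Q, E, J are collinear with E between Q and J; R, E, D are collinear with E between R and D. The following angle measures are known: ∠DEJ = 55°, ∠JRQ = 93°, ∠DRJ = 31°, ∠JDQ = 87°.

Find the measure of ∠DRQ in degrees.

∠DRQ = 62°

1. ∠DQJ = 31°  [same arc JD]
2. ∠DJQ = 62°  [△QJD]
3. ∠DRQ = 62°  [same arc QD]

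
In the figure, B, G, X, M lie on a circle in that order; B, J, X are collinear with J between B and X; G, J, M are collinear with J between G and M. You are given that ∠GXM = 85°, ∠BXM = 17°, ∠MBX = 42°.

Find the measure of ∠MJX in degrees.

1. ∠MGX = 42°  [same arc XM]
2. ∠GMX = 53°  [△GXM]
3. ∠MJX = 110°  [△XJM]

∠MJX = 110°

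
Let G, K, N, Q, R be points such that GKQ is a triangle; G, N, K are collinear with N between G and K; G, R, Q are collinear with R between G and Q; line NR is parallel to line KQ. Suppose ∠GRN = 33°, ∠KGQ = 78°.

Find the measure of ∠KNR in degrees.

∠KNR = 111°

1. ∠GQK = 33°  [NR∥KQ, corresponding at R]
2. ∠GKQ = 69°  [△GKQ]
3. ∠GNR = 69°  [NR∥KQ, corresponding at N]
4. ∠KNR = 111°  [linear pair at N on GK]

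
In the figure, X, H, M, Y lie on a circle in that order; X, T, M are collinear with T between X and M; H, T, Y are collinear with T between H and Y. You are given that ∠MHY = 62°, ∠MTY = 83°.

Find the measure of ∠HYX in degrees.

1. ∠MXY = 62°  [same arc MY]
2. ∠XTY = 97°  [linear pair at T on XM]
3. ∠HYX = 21°  [△XTY]

∠HYX = 21°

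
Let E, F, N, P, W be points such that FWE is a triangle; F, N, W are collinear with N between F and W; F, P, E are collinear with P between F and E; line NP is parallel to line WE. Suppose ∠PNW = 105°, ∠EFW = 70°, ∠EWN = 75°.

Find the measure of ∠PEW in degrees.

∠PEW = 35°

1. ∠EWF = 75°  [N on ray WF]
2. ∠FEW = 35°  [△FWE]
3. ∠PEW = 35°  [P on ray EF]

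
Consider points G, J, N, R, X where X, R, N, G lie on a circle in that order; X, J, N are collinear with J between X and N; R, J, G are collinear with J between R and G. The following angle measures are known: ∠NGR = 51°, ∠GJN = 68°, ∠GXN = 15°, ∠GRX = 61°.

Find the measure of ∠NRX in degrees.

1. ∠GNX = 61°  [△NJG]
2. ∠NGX = 104°  [△XNG]
3. ∠NRX = 76°  [cyclic XRNG, opposite ∠R+∠G]

∠NRX = 76°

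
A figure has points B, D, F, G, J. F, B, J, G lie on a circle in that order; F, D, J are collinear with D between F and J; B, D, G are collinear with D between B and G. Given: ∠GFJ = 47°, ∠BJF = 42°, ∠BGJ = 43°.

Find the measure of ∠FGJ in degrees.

∠FGJ = 85°

1. ∠BFJ = 43°  [same arc BJ]
2. ∠FBJ = 95°  [△FBJ]
3. ∠FGJ = 85°  [cyclic FBJG, opposite ∠B+∠G]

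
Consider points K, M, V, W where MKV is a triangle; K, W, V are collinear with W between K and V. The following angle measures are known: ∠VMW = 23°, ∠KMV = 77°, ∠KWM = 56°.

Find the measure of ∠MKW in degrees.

∠MKW = 70°

1. ∠MWV = 124°  [linear pair at W on KV]
2. ∠MVW = 33°  [△MWV]
3. ∠KVM = 33°  [W on ray VK]
4. ∠MKV = 70°  [△MKV]
5. ∠MKW = 70°  [W on ray KV]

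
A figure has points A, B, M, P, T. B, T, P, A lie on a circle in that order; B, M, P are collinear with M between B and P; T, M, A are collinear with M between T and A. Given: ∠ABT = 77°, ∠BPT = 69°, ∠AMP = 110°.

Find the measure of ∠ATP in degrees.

∠ATP = 41°

1. ∠BAT = 69°  [same arc BT]
2. ∠AMB = 70°  [linear pair at M on BP]
3. ∠ABP = 41°  [△BMA]
4. ∠ATP = 41°  [same arc PA]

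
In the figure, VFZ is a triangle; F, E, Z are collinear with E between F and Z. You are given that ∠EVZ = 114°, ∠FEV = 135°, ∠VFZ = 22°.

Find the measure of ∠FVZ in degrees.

∠FVZ = 137°

1. ∠VEZ = 45°  [linear pair at E on FZ]
2. ∠EZV = 21°  [△VEZ]
3. ∠FZV = 21°  [E on ray ZF]
4. ∠FVZ = 137°  [△VFZ]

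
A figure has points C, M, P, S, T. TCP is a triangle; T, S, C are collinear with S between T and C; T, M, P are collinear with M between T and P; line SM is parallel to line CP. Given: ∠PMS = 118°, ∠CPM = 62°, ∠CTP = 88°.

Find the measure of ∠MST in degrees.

∠MST = 30°

1. ∠SMT = 62°  [linear pair at M on TP]
2. ∠MTS = 88°  [S on TC, M on TP]
3. ∠MST = 30°  [△TSM]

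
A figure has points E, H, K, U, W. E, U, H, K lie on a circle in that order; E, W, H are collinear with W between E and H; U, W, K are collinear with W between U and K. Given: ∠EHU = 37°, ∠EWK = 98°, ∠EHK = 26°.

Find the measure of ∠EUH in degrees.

1. ∠EKU = 37°  [same arc EU]
2. ∠HEK = 45°  [△EWK]
3. ∠EKH = 109°  [△EHK]
4. ∠EUH = 71°  [cyclic EUHK, opposite ∠U+∠K]

∠EUH = 71°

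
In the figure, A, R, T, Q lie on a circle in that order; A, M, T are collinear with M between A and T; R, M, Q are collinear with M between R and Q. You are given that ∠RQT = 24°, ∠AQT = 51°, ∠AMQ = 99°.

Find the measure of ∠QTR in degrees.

∠QTR = 102°

1. ∠RAT = 24°  [same arc RT]
2. ∠ART = 129°  [cyclic ARTQ, opposite ∠R+∠Q]
3. ∠RMT = 99°  [vertical angles at M]
4. ∠ATR = 27°  [△ART]
5. ∠QRT = 54°  [△RMT]
6. ∠QTR = 102°  [△RTQ]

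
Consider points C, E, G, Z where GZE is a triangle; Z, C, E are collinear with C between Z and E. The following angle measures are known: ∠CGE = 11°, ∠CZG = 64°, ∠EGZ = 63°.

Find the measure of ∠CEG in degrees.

∠CEG = 53°

1. ∠EZG = 64°  [C on ray ZE]
2. ∠GEZ = 53°  [△GZE]
3. ∠CEG = 53°  [C on ray EZ]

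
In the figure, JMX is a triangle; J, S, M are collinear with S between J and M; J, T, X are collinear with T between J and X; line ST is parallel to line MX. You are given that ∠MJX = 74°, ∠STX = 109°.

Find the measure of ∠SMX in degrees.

∠SMX = 35°

1. ∠SJT = 74°  [S on JM, T on JX]
2. ∠JTS = 71°  [linear pair at T on JX]
3. ∠JST = 35°  [△JST]
4. ∠MST = 145°  [linear pair at S on JM]
5. ∠SMX = 35°  [ST∥MX, co-interior at M–S]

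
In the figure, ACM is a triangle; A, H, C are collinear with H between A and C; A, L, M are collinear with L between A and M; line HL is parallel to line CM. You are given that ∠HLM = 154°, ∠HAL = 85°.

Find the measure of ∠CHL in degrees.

∠CHL = 111°

1. ∠ALH = 26°  [linear pair at L on AM]
2. ∠AHL = 69°  [△AHL]
3. ∠CHL = 111°  [linear pair at H on AC]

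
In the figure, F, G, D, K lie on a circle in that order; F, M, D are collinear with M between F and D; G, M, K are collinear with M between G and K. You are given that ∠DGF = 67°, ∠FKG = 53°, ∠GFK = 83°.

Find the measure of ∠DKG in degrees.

1. ∠FDG = 53°  [same arc FG]
2. ∠DFG = 60°  [△FGD]
3. ∠DKG = 60°  [same arc GD]

∠DKG = 60°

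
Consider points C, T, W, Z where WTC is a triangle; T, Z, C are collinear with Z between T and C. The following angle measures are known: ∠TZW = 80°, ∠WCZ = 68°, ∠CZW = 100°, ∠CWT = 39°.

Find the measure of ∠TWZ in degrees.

∠TWZ = 27°

1. ∠TCW = 68°  [Z on ray CT]
2. ∠CTW = 73°  [△WTC]
3. ∠WTZ = 73°  [Z on ray TC]
4. ∠TWZ = 27°  [△WTZ]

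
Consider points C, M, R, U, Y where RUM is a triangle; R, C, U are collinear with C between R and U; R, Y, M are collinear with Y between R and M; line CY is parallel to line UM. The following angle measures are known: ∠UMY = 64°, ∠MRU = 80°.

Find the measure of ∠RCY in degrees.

∠RCY = 36°

1. ∠RMU = 64°  [Y on ray MR]
2. ∠MUR = 36°  [△RUM]
3. ∠RCY = 36°  [CY∥UM, corresponding at C]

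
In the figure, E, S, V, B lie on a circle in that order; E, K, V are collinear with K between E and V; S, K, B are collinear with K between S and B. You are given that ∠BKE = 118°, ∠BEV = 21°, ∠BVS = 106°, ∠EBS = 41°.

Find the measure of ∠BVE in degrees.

∠BVE = 65°

1. ∠BKV = 62°  [linear pair at K on EV]
2. ∠BSV = 21°  [same arc VB]
3. ∠SBV = 53°  [△SVB]
4. ∠BVE = 65°  [△VKB]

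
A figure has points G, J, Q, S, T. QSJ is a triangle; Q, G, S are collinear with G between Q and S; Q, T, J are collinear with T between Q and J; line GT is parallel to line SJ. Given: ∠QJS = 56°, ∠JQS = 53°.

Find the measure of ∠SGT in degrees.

1. ∠JSQ = 71°  [△QSJ]
2. ∠QGT = 71°  [GT∥SJ, corresponding at G]
3. ∠SGT = 109°  [linear pair at G on QS]

∠SGT = 109°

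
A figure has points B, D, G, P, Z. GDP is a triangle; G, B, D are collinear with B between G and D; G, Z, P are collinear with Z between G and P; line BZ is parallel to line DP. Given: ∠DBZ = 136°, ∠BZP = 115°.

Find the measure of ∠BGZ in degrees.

∠BGZ = 71°

1. ∠GBZ = 44°  [linear pair at B on GD]
2. ∠BZG = 65°  [linear pair at Z on GP]
3. ∠BGZ = 71°  [△GBZ]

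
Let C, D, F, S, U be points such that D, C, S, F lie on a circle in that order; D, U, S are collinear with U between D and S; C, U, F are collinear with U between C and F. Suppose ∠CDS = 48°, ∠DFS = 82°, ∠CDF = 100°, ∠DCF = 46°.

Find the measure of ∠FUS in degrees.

1. ∠CFS = 48°  [same arc CS]
2. ∠DSF = 46°  [same arc DF]
3. ∠FUS = 86°  [△SUF]

∠FUS = 86°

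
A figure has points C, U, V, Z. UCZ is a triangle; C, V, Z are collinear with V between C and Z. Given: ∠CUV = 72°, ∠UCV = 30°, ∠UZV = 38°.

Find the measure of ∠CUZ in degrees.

∠CUZ = 112°

1. ∠UCZ = 30°  [V on ray CZ]
2. ∠CZU = 38°  [V on ray ZC]
3. ∠CUZ = 112°  [△UCZ]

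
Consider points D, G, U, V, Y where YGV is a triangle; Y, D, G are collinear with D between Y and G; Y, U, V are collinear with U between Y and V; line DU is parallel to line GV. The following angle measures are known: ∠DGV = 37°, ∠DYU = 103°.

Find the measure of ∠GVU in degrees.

∠GVU = 40°

1. ∠VGY = 37°  [D on ray GY]
2. ∠GYV = 103°  [D on YG, U on YV]
3. ∠GVY = 40°  [△YGV]
4. ∠GVU = 40°  [U on ray VY]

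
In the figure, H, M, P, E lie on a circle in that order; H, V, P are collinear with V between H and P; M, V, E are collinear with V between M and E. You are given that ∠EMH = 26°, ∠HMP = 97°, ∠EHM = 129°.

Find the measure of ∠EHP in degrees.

1. ∠EPH = 26°  [same arc HE]
2. ∠HEP = 83°  [cyclic HMPE, opposite ∠M+∠E]
3. ∠EHP = 71°  [△HPE]

∠EHP = 71°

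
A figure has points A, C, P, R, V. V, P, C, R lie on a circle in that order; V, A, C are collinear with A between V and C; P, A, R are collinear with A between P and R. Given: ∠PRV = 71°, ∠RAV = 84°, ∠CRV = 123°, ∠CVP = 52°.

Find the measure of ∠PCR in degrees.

∠PCR = 103°

1. ∠PCV = 71°  [same arc VP]
2. ∠CAP = 84°  [vertical angles at A]
3. ∠CRP = 52°  [same arc PC]
4. ∠CPR = 25°  [△PAC]
5. ∠PCR = 103°  [△PCR]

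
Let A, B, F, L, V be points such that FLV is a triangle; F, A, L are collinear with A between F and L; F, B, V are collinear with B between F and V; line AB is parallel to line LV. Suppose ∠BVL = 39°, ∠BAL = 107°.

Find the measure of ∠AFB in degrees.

1. ∠FVL = 39°  [B on ray VF]
2. ∠BAF = 73°  [linear pair at A on FL]
3. ∠ABF = 39°  [AB∥LV, corresponding at B]
4. ∠AFB = 68°  [△FAB]

∠AFB = 68°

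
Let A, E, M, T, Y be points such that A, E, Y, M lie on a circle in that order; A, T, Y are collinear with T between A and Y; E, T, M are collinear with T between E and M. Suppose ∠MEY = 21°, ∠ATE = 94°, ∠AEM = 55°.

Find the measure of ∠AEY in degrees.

1. ∠ETY = 86°  [linear pair at T on AY]
2. ∠EAY = 31°  [△ATE]
3. ∠AYE = 73°  [△ETY]
4. ∠AEY = 76°  [△AEY]

∠AEY = 76°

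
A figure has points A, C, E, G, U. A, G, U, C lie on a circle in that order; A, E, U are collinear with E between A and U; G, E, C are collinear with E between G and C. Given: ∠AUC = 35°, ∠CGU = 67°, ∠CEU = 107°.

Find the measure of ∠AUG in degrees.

1. ∠CAU = 67°  [same arc UC]
2. ∠AEC = 73°  [linear pair at E on AU]
3. ∠ACG = 40°  [△AEC]
4. ∠AUG = 40°  [same arc AG]

∠AUG = 40°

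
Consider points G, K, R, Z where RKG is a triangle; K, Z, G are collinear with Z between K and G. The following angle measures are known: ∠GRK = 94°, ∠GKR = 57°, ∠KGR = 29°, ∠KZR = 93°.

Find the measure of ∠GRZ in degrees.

1. ∠RGZ = 29°  [Z on ray GK]
2. ∠GZR = 87°  [linear pair at Z on KG]
3. ∠GRZ = 64°  [△RZG]

∠GRZ = 64°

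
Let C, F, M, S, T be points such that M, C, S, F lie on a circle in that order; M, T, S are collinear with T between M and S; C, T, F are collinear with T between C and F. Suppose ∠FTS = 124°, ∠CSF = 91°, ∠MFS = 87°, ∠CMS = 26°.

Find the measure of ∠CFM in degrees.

1. ∠CTM = 124°  [vertical angles at T]
2. ∠CMF = 89°  [cyclic MCSF, opposite ∠M+∠S]
3. ∠FCM = 30°  [△MTC]
4. ∠CFM = 61°  [△MCF]

∠CFM = 61°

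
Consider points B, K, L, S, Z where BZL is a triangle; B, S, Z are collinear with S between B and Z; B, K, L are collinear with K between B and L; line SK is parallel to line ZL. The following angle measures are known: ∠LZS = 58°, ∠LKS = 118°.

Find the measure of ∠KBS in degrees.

∠KBS = 60°

1. ∠BZL = 58°  [S on ray ZB]
2. ∠BKS = 62°  [linear pair at K on BL]
3. ∠BSK = 58°  [SK∥ZL, corresponding at S]
4. ∠KBS = 60°  [△BSK]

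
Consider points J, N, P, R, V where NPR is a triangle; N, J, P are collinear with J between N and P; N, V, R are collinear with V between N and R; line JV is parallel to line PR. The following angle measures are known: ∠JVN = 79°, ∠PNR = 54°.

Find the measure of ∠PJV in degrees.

1. ∠NRP = 79°  [JV∥PR, corresponding at V]
2. ∠NPR = 47°  [△NPR]
3. ∠NJV = 47°  [JV∥PR, corresponding at J]
4. ∠PJV = 133°  [linear pair at J on NP]

∠PJV = 133°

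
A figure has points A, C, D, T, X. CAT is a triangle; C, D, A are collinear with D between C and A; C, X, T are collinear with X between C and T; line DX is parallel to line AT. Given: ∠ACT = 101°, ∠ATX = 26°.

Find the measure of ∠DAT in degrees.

1. ∠ATC = 26°  [X on ray TC]
2. ∠CAT = 53°  [△CAT]
3. ∠DAT = 53°  [D on ray AC]

∠DAT = 53°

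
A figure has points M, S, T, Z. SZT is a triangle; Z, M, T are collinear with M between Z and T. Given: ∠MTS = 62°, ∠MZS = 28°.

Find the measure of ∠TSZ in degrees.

1. ∠STZ = 62°  [M on ray TZ]
2. ∠SZT = 28°  [M on ray ZT]
3. ∠TSZ = 90°  [△SZT]

∠TSZ = 90°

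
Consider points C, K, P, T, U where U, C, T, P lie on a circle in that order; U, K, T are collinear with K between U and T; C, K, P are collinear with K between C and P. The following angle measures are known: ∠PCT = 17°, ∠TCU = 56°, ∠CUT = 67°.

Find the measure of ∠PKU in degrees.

1. ∠PUT = 17°  [same arc TP]
2. ∠CTU = 57°  [△UCT]
3. ∠CPU = 57°  [same arc UC]
4. ∠PKU = 106°  [△UKP]

∠PKU = 106°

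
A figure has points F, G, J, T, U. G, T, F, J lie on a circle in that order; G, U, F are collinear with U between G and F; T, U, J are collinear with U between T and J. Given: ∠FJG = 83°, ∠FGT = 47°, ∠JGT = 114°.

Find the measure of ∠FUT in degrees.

∠FUT = 77°

1. ∠FTG = 97°  [cyclic GTFJ, opposite ∠T+∠J]
2. ∠FJT = 47°  [same arc TF]
3. ∠GFT = 36°  [△GTF]
4. ∠JFT = 66°  [cyclic GTFJ, opposite ∠G+∠F]
5. ∠FTJ = 67°  [△TFJ]
6. ∠FUT = 77°  [△TUF]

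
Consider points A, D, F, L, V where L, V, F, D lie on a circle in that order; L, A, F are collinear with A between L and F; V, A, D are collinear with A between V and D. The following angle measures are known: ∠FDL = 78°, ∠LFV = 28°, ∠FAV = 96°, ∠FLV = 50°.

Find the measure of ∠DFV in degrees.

1. ∠DVF = 56°  [△VAF]
2. ∠FDV = 50°  [same arc VF]
3. ∠DFV = 74°  [△VFD]

∠DFV = 74°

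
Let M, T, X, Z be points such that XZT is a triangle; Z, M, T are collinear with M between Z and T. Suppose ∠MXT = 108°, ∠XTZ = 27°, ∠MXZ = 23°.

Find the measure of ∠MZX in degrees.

1. ∠MTX = 27°  [M on ray TZ]
2. ∠TMX = 45°  [△XMT]
3. ∠XMZ = 135°  [linear pair at M on ZT]
4. ∠MZX = 22°  [△XZM]

∠MZX = 22°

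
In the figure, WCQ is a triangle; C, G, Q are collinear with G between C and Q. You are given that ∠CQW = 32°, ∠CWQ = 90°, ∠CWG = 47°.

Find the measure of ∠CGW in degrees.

∠CGW = 75°

1. ∠QCW = 58°  [△WCQ]
2. ∠GCW = 58°  [G on ray CQ]
3. ∠CGW = 75°  [△WCG]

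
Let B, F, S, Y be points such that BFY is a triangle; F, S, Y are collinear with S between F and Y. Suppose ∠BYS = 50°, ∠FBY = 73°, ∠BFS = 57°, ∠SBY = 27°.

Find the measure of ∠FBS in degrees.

∠FBS = 46°

1. ∠BSY = 103°  [△BSY]
2. ∠BSF = 77°  [linear pair at S on FY]
3. ∠FBS = 46°  [△BFS]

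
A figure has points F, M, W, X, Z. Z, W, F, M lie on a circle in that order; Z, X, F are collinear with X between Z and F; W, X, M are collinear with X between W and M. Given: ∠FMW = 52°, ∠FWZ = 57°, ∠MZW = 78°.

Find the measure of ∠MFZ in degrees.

1. ∠FZW = 52°  [same arc WF]
2. ∠WFZ = 71°  [△ZWF]
3. ∠WMZ = 71°  [same arc ZW]
4. ∠MWZ = 31°  [△ZWM]
5. ∠MFZ = 31°  [same arc ZM]

∠MFZ = 31°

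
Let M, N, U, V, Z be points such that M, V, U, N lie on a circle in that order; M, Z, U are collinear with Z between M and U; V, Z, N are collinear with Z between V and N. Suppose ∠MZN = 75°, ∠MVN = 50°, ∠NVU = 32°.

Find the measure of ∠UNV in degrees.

1. ∠NZU = 105°  [linear pair at Z on MU]
2. ∠MUN = 50°  [same arc MN]
3. ∠UNV = 25°  [△UZN]

∠UNV = 25°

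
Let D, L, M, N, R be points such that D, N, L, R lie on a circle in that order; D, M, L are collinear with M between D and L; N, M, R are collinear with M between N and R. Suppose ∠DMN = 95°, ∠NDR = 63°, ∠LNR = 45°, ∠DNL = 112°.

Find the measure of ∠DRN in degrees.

∠DRN = 50°

1. ∠LMR = 95°  [vertical angles at M]
2. ∠LDR = 45°  [same arc LR]
3. ∠DMR = 85°  [linear pair at M on DL]
4. ∠DRN = 50°  [△DMR]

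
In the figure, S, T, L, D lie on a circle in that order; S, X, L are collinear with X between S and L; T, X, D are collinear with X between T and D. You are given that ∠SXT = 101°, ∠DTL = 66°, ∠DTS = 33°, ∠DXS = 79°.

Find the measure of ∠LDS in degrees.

∠LDS = 81°

1. ∠DSL = 66°  [same arc LD]
2. ∠DLS = 33°  [same arc SD]
3. ∠LDS = 81°  [△SLD]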